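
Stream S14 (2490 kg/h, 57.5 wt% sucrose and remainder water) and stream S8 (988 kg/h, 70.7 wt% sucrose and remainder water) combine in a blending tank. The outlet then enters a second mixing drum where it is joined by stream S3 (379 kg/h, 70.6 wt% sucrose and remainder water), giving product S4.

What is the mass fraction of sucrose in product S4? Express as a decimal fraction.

0.622

Overall, product flow = 3857 kg/h.
sucrose in = 2490×0.575 + 988×0.707 + 379×0.706 = 2397.8 kg/h.
sucrose fraction in S4 = 0.622.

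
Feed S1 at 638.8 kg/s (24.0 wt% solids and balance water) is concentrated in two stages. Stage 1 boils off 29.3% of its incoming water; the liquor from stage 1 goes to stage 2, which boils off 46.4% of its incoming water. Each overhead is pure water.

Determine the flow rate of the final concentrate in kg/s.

337.3 kg/s

water in feed = 638.8×0.760 = 485.49 kg/s.
After stage 1: water left = (1−0.293)×485.49 = 343.24; stream total = 496.55 kg/s.
After stage 2: water left = (1−0.464)×343.24 = 183.98; final concentrate = 337.29 kg/s.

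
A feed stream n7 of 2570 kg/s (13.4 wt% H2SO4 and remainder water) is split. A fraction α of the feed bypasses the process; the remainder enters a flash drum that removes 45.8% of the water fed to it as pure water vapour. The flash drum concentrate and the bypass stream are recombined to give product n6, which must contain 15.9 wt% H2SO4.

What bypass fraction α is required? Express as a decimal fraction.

0.604

All 2570×0.134 = 344.38 kg/s of H2SO4 reaches n6, so n6 = 344.38/0.159 = 2165.9 kg/s and vapour = 404.09 kg/s.
The evaporator receives (1−α)·2570 of feed at 0.866 water and removes 0.458 of that water:
0.458×0.866×(1−α)×2570 = 404.09
(1−α) = 404.09/1019.3 = 0.3964;  α = 0.6036.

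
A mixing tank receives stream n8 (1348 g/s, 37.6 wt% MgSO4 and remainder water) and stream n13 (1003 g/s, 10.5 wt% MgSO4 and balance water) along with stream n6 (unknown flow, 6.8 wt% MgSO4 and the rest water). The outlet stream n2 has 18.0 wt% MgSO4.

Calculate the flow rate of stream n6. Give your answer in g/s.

Let n6 be the unknown flow. Total out = 2351 + n6.
MgSO4 balance: 612.16 + 0.068·n6 = 0.180·(2351 + n6)
(0.068 − 0.180)·n6 = 0.180×2351 − 612.16 = -188.98
n6 = -188.98 / -0.112 = 1687.3 g/s

1687 g/s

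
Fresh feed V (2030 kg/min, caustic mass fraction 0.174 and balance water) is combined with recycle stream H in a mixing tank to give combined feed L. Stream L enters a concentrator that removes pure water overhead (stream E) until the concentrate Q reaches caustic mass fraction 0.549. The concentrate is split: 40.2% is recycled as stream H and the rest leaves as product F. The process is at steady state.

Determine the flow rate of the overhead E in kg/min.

Overall caustic balance (none leaves overhead): caustic in fresh feed = caustic in product, i.e. 2030×0.174 = (1−0.402)·Q·0.549.
Q = 353.22/(0.549×0.598) = 1075.9 kg/min.
Recycle H = 0.402×1075.9 = 432.51 kg/min.
Combined feed L = 2030 + 432.51 = 2462.5 kg/min.
Overhead E = L − Q = 2462.5 − 1075.9 = 1386.6 kg/min.

1387 kg/min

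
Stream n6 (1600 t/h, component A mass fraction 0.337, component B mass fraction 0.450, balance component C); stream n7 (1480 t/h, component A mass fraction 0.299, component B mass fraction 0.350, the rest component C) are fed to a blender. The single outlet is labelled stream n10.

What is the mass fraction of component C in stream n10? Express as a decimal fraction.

Total flow out = 1600 + 1480 = 3080 t/h.
component C in = 1600×0.213 + 1480×0.351 = 860.28 t/h.
component C mass fraction in n10 = 860.28/3080 = 0.279.

0.279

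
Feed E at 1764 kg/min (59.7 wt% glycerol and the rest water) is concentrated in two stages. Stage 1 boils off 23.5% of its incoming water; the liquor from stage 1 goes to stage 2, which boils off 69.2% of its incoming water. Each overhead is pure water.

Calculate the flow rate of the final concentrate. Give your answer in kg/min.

water in feed = 1764×0.403 = 710.89 kg/min.
After stage 1: water left = (1−0.235)×710.89 = 543.83; stream total = 1596.9 kg/min.
After stage 2: water left = (1−0.692)×543.83 = 167.5; final concentrate = 1220.6 kg/min.

1221 kg/min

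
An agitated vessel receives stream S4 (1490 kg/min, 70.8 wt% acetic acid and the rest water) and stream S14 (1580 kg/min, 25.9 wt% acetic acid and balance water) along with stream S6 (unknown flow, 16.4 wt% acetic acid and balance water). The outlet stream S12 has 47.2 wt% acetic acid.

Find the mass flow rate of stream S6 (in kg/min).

Let S6 be the unknown flow. Total out = 3070 + S6.
acetic acid balance: 1464.1 + 0.164·S6 = 0.472·(3070 + S6)
(0.164 − 0.472)·S6 = 0.472×3070 − 1464.1 = -15.1
S6 = -15.1 / -0.308 = 49.026 kg/min

49.03 kg/min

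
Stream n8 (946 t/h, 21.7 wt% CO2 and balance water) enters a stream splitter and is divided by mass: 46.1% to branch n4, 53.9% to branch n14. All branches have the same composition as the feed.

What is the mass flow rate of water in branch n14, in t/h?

399.2 t/h

Branch n14 total = 0.539×946 = 509.89 t/h.
water in n14 = 0.783×509.89 = 399.25 t/h.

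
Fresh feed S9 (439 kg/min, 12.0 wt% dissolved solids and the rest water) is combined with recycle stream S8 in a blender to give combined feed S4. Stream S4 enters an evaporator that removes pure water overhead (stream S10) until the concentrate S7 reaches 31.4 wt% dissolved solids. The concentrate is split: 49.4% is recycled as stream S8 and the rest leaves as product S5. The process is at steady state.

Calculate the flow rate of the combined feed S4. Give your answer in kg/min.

Overall dissolved solids balance (none leaves overhead): dissolved solids in fresh feed = dissolved solids in product, i.e. 439×0.120 = (1−0.494)·S7·0.314.
S7 = 52.68/(0.314×0.506) = 331.56 kg/min.
Recycle S8 = 0.494×331.56 = 163.79 kg/min.
Combined feed S4 = 439 + 163.79 = 602.79 kg/min.

602.8 kg/min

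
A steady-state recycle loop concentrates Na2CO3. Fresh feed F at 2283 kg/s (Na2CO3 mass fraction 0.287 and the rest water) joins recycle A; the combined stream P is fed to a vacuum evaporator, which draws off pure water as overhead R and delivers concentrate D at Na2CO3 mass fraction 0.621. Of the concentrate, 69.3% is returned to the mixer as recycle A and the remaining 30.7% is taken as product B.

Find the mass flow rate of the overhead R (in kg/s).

Overall Na2CO3 balance (none leaves overhead): Na2CO3 in fresh feed = Na2CO3 in product, i.e. 2283×0.287 = (1−0.693)·D·0.621.
D = 655.22/(0.621×0.307) = 3436.8 kg/s.
Recycle A = 0.693×3436.8 = 2381.7 kg/s.
Combined feed P = 2283 + 2381.7 = 4664.7 kg/s.
Overhead R = P − D = 4664.7 − 3436.8 = 1227.9 kg/s.

1228 kg/s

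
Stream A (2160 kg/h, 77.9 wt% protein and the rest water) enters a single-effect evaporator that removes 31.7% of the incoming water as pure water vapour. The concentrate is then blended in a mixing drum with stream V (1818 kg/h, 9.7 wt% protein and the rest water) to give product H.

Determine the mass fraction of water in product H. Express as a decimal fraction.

0.514

Vapour removed = 0.317×0.221×2160 = 151.32 kg/h; concentrate = 2008.7 kg/h.
water reaching the mixer = 326.04 (from concentrate) + 1818×0.903 = 1967.7 kg/h.
Product flow = 2008.7 + 1818 = 3826.7 kg/h; water fraction = 0.514.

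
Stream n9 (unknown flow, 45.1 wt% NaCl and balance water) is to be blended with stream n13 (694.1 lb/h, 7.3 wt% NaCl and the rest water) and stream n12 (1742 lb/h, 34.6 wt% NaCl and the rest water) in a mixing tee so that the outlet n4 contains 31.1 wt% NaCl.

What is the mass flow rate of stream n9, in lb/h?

744.5 lb/h

Let n9 be the unknown flow. Total out = 2436.1 + n9.
NaCl balance: 653.4 + 0.451·n9 = 0.311·(2436.1 + n9)
(0.451 − 0.311)·n9 = 0.311×2436.1 − 653.4 = 104.23
n9 = 104.23 / 0.140 = 744.47 lb/h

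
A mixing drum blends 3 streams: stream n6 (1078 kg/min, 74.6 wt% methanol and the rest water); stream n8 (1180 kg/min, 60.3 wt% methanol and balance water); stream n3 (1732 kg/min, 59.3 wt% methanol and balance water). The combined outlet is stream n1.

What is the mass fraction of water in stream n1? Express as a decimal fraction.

Total flow out = 1078 + 1180 + 1732 = 3990 kg/min.
water in = 1078×0.254 + 1180×0.397 + 1732×0.407 = 1447.2 kg/min.
water mass fraction in n1 = 1447.2/3990 = 0.3627.

0.3627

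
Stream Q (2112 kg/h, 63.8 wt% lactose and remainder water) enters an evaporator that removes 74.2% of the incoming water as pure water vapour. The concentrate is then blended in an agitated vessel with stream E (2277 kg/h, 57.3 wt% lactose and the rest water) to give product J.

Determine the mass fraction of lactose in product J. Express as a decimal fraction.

Vapour removed = 0.742×0.362×2112 = 567.29 kg/h; concentrate = 1544.7 kg/h.
lactose reaching the mixer = 1347.5 (from concentrate) + 2277×0.573 = 2652.2 kg/h.
Product flow = 1544.7 + 2277 = 3821.7 kg/h; lactose fraction = 0.694.

0.694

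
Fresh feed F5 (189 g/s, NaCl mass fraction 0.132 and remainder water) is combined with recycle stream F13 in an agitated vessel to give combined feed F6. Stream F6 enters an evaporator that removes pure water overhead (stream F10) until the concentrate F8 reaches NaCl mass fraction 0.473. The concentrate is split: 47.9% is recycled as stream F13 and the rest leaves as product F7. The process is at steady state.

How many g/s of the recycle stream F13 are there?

48.49 g/s

Overall NaCl balance (none leaves overhead): NaCl in fresh feed = NaCl in product, i.e. 189×0.132 = (1−0.479)·F8·0.473.
F8 = 24.948/(0.473×0.521) = 101.24 g/s.
Recycle F13 = 0.479×101.24 = 48.492 g/s.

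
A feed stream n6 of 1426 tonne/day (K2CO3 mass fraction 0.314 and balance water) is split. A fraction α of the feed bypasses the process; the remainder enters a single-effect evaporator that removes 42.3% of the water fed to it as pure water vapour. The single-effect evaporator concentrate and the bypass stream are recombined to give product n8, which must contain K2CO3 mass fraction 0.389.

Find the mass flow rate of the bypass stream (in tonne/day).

All 1426×0.314 = 447.76 tonne/day of K2CO3 reaches n8, so n8 = 447.76/0.389 = 1151.1 tonne/day and vapour = 274.94 tonne/day.
The evaporator receives (1−α)·1426 of feed at 0.686 water and removes 0.423 of that water:
0.423×0.686×(1−α)×1426 = 274.94
(1−α) = 274.94/413.79 = 0.6644;  α = 0.3356.
Bypass flow = 0.3356×1426 = 478.53 tonne/day.

478.5 tonne/day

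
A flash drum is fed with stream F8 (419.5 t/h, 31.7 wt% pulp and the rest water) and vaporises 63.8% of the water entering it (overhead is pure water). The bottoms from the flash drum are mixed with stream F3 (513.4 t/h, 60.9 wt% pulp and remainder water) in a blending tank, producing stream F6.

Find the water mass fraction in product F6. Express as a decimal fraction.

0.406

Vapour removed = 0.638×0.683×419.5 = 182.8 t/h; concentrate = 236.7 t/h.
water reaching the mixer = 103.72 (from concentrate) + 513.4×0.391 = 304.46 t/h.
Product flow = 236.7 + 513.4 = 750.1 t/h; water fraction = 0.406.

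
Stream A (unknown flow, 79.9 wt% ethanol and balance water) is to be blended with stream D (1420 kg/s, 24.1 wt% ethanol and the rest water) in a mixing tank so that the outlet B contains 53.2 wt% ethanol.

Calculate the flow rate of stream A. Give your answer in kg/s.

Let A be the unknown flow. Total out = 1420 + A.
ethanol balance: 342.22 + 0.799·A = 0.532·(1420 + A)
(0.799 − 0.532)·A = 0.532×1420 − 342.22 = 413.22
A = 413.22 / 0.267 = 1547.6 kg/s

1548 kg/s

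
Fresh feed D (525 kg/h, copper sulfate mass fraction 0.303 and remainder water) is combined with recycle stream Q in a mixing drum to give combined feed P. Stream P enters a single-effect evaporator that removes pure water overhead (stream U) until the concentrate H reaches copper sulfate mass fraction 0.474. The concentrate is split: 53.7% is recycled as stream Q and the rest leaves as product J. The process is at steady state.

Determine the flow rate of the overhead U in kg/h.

Overall copper sulfate balance (none leaves overhead): copper sulfate in fresh feed = copper sulfate in product, i.e. 525×0.303 = (1−0.537)·H·0.474.
H = 159.07/(0.474×0.463) = 724.84 kg/h.
Recycle Q = 0.537×724.84 = 389.24 kg/h.
Combined feed P = 525 + 389.24 = 914.24 kg/h.
Overhead U = P − H = 914.24 − 724.84 = 189.4 kg/h.

189.4 kg/h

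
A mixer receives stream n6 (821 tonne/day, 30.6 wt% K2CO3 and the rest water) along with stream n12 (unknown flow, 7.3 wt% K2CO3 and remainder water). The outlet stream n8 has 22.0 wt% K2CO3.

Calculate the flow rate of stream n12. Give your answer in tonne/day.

480.3 tonne/day

Let n12 be the unknown flow. Total out = 821 + n12.
K2CO3 balance: 251.23 + 0.073·n12 = 0.220·(821 + n12)
(0.073 − 0.220)·n12 = 0.220×821 − 251.23 = -70.606
n12 = -70.606 / -0.147 = 480.31 tonne/day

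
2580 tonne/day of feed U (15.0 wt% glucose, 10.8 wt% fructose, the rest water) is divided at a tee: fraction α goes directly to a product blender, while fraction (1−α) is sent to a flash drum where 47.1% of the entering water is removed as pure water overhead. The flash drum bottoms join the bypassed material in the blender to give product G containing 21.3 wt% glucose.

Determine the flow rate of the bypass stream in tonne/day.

396.5 tonne/day

All 2580×0.150 = 387 tonne/day of glucose reaches G, so G = 387/0.213 = 1816.9 tonne/day and vapour = 763.1 tonne/day.
The evaporator receives (1−α)·2580 of feed at 0.742 water and removes 0.471 of that water:
0.471×0.742×(1−α)×2580 = 763.1
(1−α) = 763.1/901.66 = 0.8463;  α = 0.1537.
Bypass flow = 0.1537×2580 = 396.49 tonne/day.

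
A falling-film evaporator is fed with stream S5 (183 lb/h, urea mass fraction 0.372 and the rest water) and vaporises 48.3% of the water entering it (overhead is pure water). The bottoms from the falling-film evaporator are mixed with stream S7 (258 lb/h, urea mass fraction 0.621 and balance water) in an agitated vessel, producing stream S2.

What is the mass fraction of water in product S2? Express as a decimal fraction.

Vapour removed = 0.483×0.628×183 = 55.508 lb/h; concentrate = 127.49 lb/h.
water reaching the mixer = 59.416 (from concentrate) + 258×0.379 = 157.2 lb/h.
Product flow = 127.49 + 258 = 385.49 lb/h; water fraction = 0.408.

0.408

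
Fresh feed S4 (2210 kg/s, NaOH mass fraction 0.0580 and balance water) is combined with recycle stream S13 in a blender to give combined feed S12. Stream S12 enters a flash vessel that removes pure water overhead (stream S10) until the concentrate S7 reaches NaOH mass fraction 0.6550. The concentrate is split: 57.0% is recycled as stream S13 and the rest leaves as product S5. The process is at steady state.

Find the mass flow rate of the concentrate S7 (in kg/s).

Overall NaOH balance (none leaves overhead): NaOH in fresh feed = NaOH in product, i.e. 2210×0.058 = (1−0.570)·S7·0.655.
S7 = 128.18/(0.655×0.430) = 455.1 kg/s.

455.1 kg/s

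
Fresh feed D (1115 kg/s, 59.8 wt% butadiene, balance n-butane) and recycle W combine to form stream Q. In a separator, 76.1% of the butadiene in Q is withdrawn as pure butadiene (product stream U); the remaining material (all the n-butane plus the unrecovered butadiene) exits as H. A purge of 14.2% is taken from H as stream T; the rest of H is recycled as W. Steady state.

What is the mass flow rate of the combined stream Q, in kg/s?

n-butane enters only via D and leaves only via the purge: 1115×0.402 = 0.142×(n-butane in H), and the separator passes all n-butane, so n-butane in Q = n-butane in H = 3156.5 kg/s.
butadiene in Q: m_A = 1115×0.598 + (1−0.142)·(1−0.761)·m_A, so m_A = 666.77/0.7949 = 838.77 kg/s.
Q = 838.77 + 3156.5 = 3995.3 kg/s.

3995 kg/s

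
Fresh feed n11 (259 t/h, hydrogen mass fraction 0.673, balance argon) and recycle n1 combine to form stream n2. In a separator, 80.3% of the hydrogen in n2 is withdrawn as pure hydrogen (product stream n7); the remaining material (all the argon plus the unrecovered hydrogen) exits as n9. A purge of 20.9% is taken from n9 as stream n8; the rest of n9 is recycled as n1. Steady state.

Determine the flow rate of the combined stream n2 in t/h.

argon enters only via n11 and leaves only via the purge: 259×0.327 = 0.209×(argon in n9), and the separator passes all argon, so argon in n2 = argon in n9 = 405.23 t/h.
hydrogen in n2: m_A = 259×0.673 + (1−0.209)·(1−0.803)·m_A, so m_A = 174.31/0.8442 = 206.48 t/h.
n2 = 206.48 + 405.23 = 611.71 t/h.

611.7 t/h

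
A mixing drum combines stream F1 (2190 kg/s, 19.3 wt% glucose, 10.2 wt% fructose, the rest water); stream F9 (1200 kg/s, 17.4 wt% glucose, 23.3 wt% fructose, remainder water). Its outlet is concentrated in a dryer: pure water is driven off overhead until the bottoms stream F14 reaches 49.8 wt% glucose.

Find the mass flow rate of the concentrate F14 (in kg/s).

1268 kg/s

glucose entering = 2190×0.193 + 1200×0.174 = 631.47 kg/s.
All glucose reports to F14, so F14 = 631.47/0.498 = 1268 kg/s.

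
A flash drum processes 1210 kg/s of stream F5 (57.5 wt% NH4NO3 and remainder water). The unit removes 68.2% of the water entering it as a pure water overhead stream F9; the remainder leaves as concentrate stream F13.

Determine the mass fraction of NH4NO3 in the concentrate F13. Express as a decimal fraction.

NH4NO3 is not removed: 1210×0.575 = 695.75 kg/s of NH4NO3 enters F13.
water entering = 1210×0.425 = 514.25 kg/s; overhead removed = 0.682×514.25 = 350.72 kg/s.
Concentrate = 1210 − 350.72 = 859.28 kg/s.
Mass fraction = 695.75/859.28 = 0.810.

0.810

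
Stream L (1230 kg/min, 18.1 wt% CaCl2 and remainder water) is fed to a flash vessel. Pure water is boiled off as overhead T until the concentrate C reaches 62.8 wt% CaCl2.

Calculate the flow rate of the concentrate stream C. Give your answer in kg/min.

354.5 kg/min

CaCl2 is conserved: 1230×0.181 = 222.63 kg/min all reports to the concentrate.
Concentrate = 222.63/(target fraction) = 354.51 kg/min.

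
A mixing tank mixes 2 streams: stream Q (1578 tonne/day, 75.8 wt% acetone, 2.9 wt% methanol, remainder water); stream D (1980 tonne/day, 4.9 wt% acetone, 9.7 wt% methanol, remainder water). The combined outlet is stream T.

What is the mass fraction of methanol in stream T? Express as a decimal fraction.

Total flow out = 1578 + 1980 = 3558 tonne/day.
methanol in = 1578×0.029 + 1980×0.097 = 237.82 tonne/day.
methanol mass fraction in T = 237.82/3558 = 0.067.

0.067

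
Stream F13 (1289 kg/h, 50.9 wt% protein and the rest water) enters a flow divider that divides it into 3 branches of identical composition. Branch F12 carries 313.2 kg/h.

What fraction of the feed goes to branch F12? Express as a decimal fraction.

Fraction to F12 = 313.2/1289 = 0.2430.

0.243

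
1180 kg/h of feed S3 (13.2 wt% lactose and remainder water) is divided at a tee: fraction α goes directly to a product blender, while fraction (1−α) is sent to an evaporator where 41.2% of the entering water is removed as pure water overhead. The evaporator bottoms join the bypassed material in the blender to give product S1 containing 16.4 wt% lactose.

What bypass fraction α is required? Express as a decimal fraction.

0.454

All 1180×0.132 = 155.76 kg/h of lactose reaches S1, so S1 = 155.76/0.164 = 949.76 kg/h and vapour = 230.24 kg/h.
The evaporator receives (1−α)·1180 of feed at 0.868 water and removes 0.412 of that water:
0.412×0.868×(1−α)×1180 = 230.24
(1−α) = 230.24/421.99 = 0.5456;  α = 0.4544.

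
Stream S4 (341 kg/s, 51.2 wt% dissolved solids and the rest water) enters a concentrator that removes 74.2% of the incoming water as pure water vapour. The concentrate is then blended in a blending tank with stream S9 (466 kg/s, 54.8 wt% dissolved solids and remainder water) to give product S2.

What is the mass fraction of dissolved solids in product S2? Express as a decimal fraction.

Vapour removed = 0.742×0.488×341 = 123.47 kg/s; concentrate = 217.53 kg/s.
dissolved solids reaching the mixer = 174.59 (from concentrate) + 466×0.548 = 429.96 kg/s.
Product flow = 217.53 + 466 = 683.53 kg/s; dissolved solids fraction = 0.6290.

0.6290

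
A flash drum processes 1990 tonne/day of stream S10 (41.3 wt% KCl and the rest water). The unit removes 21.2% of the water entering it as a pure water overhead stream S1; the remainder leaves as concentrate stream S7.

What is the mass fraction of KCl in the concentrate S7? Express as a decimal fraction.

KCl is not removed: 1990×0.413 = 821.87 tonne/day of KCl enters S7.
water entering = 1990×0.587 = 1168.1 tonne/day; overhead removed = 0.212×1168.1 = 247.64 tonne/day.
Concentrate = 1990 − 247.64 = 1742.4 tonne/day.
Mass fraction = 821.87/1742.4 = 0.4717.

0.4717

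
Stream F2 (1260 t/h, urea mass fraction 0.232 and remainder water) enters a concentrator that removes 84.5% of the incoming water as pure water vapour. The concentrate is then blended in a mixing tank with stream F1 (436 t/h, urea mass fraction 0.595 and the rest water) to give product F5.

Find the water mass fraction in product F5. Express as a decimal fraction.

Vapour removed = 0.845×0.768×1260 = 817.69 t/h; concentrate = 442.31 t/h.
water reaching the mixer = 149.99 (from concentrate) + 436×0.405 = 326.57 t/h.
Product flow = 442.31 + 436 = 878.31 t/h; water fraction = 0.372.

0.372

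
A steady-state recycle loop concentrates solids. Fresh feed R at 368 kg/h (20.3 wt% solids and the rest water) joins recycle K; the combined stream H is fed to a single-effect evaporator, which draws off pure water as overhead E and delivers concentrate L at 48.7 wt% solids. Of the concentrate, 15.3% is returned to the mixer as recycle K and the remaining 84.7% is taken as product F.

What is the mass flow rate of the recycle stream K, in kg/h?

27.71 kg/h

Overall solids balance (none leaves overhead): solids in fresh feed = solids in product, i.e. 368×0.203 = (1−0.153)·L·0.487.
L = 74.704/(0.487×0.847) = 181.11 kg/h.
Recycle K = 0.153×181.11 = 27.709 kg/h.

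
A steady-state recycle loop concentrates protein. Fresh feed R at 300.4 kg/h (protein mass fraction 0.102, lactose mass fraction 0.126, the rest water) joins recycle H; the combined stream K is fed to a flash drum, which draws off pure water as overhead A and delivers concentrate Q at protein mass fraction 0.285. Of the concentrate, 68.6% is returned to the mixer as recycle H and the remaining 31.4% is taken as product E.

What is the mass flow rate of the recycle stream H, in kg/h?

Overall protein balance (none leaves overhead): protein in fresh feed = protein in product, i.e. 300.4×0.102 = (1−0.686)·Q·0.285.
Q = 30.641/(0.285×0.314) = 342.39 kg/h.
Recycle H = 0.686×342.39 = 234.88 kg/h.

234.9 kg/h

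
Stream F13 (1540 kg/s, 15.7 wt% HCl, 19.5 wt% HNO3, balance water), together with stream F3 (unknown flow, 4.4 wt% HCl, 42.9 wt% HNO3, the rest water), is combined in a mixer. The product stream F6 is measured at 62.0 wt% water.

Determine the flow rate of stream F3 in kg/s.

463.7 kg/s

Let F3 be the unknown flow. Total out = 1540 + F3.
water balance: 997.92 + 0.527·F3 = 0.620·(1540 + F3)
(0.527 − 0.620)·F3 = 0.620×1540 − 997.92 = -43.12
F3 = -43.12 / -0.093 = 463.66 kg/s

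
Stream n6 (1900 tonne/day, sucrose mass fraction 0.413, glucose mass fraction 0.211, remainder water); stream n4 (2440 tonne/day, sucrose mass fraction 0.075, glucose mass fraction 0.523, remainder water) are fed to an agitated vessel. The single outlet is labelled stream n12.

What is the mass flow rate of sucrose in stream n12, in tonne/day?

967.7 tonne/day

sucrose out = sucrose in = 1900×0.413 + 2440×0.075 = 967.7 tonne/day.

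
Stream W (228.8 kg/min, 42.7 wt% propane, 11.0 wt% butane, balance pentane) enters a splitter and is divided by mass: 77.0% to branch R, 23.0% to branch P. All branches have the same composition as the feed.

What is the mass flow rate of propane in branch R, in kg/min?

75.23 kg/min

Branch R total = 0.770×228.8 = 176.18 kg/min.
propane in R = 0.427×176.18 = 75.227 kg/min.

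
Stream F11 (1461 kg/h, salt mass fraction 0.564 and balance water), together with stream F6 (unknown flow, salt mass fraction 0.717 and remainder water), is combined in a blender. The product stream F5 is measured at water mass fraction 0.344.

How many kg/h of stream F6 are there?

Let F6 be the unknown flow. Total out = 1461 + F6.
water balance: 637 + 0.283·F6 = 0.344·(1461 + F6)
(0.283 − 0.344)·F6 = 0.344×1461 − 637 = -134.41
F6 = -134.41 / -0.061 = 2203.5 kg/h

2203 kg/h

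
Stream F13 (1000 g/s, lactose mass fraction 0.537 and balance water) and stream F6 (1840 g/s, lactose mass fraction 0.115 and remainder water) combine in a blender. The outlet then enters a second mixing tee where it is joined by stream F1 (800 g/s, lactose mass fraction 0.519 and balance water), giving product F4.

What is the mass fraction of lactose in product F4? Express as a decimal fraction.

Overall, product flow = 3640 g/s.
lactose in = 1000×0.537 + 1840×0.115 + 800×0.519 = 1163.8 g/s.
lactose fraction in F4 = 0.320.

0.320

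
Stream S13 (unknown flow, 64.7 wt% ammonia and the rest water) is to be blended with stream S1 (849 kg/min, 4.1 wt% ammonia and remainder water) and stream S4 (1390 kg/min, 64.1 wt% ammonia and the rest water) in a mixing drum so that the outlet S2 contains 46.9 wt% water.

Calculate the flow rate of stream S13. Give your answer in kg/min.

Let S13 be the unknown flow. Total out = 2239 + S13.
water balance: 1313.2 + 0.353·S13 = 0.469·(2239 + S13)
(0.353 − 0.469)·S13 = 0.469×2239 − 1313.2 = -263.11
S13 = -263.11 / -0.116 = 2268.2 kg/min

2268 kg/min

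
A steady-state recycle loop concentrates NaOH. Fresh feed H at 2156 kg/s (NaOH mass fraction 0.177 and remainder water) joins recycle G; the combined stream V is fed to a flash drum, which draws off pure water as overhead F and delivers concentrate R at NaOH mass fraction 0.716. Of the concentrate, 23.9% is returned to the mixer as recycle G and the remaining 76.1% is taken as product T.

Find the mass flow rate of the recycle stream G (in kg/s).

167.4 kg/s

Overall NaOH balance (none leaves overhead): NaOH in fresh feed = NaOH in product, i.e. 2156×0.177 = (1−0.239)·R·0.716.
R = 381.61/(0.716×0.761) = 700.36 kg/s.
Recycle G = 0.239×700.36 = 167.39 kg/s.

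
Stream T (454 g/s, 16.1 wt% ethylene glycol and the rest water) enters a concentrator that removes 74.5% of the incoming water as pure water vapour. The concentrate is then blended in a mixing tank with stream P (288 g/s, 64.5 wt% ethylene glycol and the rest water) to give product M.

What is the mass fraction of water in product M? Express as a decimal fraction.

0.435

Vapour removed = 0.745×0.839×454 = 283.77 g/s; concentrate = 170.23 g/s.
water reaching the mixer = 97.131 (from concentrate) + 288×0.355 = 199.37 g/s.
Product flow = 170.23 + 288 = 458.23 g/s; water fraction = 0.435.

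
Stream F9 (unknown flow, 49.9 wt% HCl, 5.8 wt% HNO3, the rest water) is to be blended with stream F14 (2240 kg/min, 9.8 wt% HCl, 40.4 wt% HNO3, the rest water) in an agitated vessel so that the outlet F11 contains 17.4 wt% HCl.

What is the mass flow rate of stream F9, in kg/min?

Let F9 be the unknown flow. Total out = 2240 + F9.
HCl balance: 219.52 + 0.499·F9 = 0.174·(2240 + F9)
(0.499 − 0.174)·F9 = 0.174×2240 − 219.52 = 170.24
F9 = 170.24 / 0.325 = 523.82 kg/min

523.8 kg/min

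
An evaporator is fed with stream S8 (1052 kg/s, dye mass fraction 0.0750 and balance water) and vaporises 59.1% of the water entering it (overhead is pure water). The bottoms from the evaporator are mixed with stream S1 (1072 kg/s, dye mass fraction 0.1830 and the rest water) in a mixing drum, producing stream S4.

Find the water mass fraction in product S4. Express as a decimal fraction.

Vapour removed = 0.591×0.925×1052 = 575.1 kg/s; concentrate = 476.9 kg/s.
water reaching the mixer = 398 (from concentrate) + 1072×0.817 = 1273.8 kg/s.
Product flow = 476.9 + 1072 = 1548.9 kg/s; water fraction = 0.8224.

0.8224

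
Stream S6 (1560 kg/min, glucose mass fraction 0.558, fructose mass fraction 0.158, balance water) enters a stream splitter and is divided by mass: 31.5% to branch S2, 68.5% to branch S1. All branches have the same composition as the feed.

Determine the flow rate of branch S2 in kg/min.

491.4 kg/min

Branch S2 flow = 0.315×1560 = 491.4 kg/min.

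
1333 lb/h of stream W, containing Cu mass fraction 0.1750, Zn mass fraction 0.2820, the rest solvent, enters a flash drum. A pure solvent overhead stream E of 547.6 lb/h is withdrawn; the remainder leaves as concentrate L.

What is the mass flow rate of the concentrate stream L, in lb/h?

Concentrate = 1333 − 547.6 = 785.4 lb/h.

785.4 lb/h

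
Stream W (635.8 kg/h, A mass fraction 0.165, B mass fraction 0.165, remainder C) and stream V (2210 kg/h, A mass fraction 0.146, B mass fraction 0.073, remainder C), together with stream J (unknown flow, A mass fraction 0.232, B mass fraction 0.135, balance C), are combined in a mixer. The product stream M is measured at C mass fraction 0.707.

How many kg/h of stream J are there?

Let J be the unknown flow. Total out = 2845.8 + J.
C balance: 2152 + 0.633·J = 0.707·(2845.8 + J)
(0.633 − 0.707)·J = 0.707×2845.8 − 2152 = -140.02
J = -140.02 / -0.074 = 1892.1 kg/h

1892 kg/h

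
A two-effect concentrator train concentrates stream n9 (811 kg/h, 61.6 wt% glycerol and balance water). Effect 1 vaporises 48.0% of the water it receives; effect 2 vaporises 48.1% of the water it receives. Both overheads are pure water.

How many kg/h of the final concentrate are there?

water in feed = 811×0.384 = 311.42 kg/h.
After stage 1: water left = (1−0.480)×311.42 = 161.94; stream total = 661.52 kg/h.
After stage 2: water left = (1−0.481)×161.94 = 84.047; final concentrate = 583.62 kg/h.

583.6 kg/h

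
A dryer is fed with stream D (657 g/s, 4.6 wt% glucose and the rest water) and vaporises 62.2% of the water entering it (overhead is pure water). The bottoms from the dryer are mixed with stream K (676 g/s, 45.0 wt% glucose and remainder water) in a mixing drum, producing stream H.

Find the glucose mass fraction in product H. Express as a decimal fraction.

Vapour removed = 0.622×0.954×657 = 389.86 g/s; concentrate = 267.14 g/s.
glucose reaching the mixer = 30.222 (from concentrate) + 676×0.450 = 334.42 g/s.
Product flow = 267.14 + 676 = 943.14 g/s; glucose fraction = 0.355.

0.355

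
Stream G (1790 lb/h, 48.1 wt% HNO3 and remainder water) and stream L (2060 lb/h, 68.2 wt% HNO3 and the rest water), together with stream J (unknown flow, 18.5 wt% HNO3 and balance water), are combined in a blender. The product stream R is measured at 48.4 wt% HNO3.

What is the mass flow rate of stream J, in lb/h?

1346 lb/h

Let J be the unknown flow. Total out = 3850 + J.
HNO3 balance: 2265.9 + 0.185·J = 0.484·(3850 + J)
(0.185 − 0.484)·J = 0.484×3850 − 2265.9 = -402.51
J = -402.51 / -0.299 = 1346.2 lb/h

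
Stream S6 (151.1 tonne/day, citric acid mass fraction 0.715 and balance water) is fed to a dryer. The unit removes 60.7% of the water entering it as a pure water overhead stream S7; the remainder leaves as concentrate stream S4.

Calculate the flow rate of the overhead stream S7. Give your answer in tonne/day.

26.14 tonne/day

water entering = 151.1×0.285 = 43.063 tonne/day; overhead removed = 0.607×43.063 = 26.14 tonne/day.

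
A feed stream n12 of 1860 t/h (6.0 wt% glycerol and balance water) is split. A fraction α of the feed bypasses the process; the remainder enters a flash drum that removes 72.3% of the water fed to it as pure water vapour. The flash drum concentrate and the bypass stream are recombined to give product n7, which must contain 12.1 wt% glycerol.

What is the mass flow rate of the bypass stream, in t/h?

All 1860×0.060 = 111.6 t/h of glycerol reaches n7, so n7 = 111.6/0.121 = 922.31 t/h and vapour = 937.69 t/h.
The evaporator receives (1−α)·1860 of feed at 0.940 water and removes 0.723 of that water:
0.723×0.940×(1−α)×1860 = 937.69
(1−α) = 937.69/1264.1 = 0.7418;  α = 0.2582.
Bypass flow = 0.2582×1860 = 480.28 t/h.

480.3 t/h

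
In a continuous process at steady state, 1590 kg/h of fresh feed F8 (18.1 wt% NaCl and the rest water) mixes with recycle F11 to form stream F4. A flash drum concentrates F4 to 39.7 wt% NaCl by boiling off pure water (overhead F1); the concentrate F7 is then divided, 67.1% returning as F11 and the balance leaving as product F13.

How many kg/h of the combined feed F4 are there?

3068 kg/h

Overall NaCl balance (none leaves overhead): NaCl in fresh feed = NaCl in product, i.e. 1590×0.181 = (1−0.671)·F7·0.397.
F7 = 287.79/(0.397×0.329) = 2203.4 kg/h.
Recycle F11 = 0.671×2203.4 = 1478.5 kg/h.
Combined feed F4 = 1590 + 1478.5 = 3068.5 kg/h.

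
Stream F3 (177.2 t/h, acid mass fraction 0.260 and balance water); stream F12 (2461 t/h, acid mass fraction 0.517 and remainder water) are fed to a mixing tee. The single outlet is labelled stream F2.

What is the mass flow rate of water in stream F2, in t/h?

water out = water in = 177.2×0.740 + 2461×0.483 = 1319.8 t/h.

1320 t/h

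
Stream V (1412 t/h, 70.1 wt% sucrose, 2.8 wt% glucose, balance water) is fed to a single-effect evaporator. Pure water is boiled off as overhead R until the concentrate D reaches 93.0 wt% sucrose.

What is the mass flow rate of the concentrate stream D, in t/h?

sucrose is conserved: 1412×0.701 = 989.81 t/h all reports to the concentrate.
Concentrate = 989.81/(target fraction) = 1064.3 t/h.

1064 t/h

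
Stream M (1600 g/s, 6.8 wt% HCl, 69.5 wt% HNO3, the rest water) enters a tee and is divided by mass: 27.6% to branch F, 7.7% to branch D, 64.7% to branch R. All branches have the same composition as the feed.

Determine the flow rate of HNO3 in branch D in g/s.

85.62 g/s

Branch D total = 0.077×1600 = 123.2 g/s.
HNO3 in D = 0.695×123.2 = 85.624 g/s.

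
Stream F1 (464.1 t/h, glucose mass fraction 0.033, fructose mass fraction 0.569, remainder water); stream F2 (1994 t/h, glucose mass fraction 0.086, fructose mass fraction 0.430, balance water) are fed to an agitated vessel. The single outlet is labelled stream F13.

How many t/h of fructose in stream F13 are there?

1121 t/h

fructose out = fructose in = 464.1×0.569 + 1994×0.430 = 1121.5 t/h.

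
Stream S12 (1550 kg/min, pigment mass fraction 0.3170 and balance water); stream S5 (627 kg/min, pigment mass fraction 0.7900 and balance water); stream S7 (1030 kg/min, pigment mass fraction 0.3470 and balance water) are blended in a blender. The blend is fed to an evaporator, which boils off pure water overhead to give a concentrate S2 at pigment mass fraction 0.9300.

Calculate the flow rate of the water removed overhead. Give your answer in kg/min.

pigment entering = 1550×0.317 + 627×0.790 + 1030×0.347 = 1344.1 kg/min.
All pigment reports to S2, so S2 = 1344.1/0.930 = 1445.3 kg/min.
Total feed = 3207 kg/min; overhead = 3207 − 1445.3 = 1761.7 kg/min.

1762 kg/min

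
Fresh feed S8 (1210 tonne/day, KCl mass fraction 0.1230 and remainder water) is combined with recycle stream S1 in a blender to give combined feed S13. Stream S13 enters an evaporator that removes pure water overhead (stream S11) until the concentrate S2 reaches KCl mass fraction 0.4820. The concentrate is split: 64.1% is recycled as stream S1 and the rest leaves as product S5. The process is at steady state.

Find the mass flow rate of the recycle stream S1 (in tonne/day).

Overall KCl balance (none leaves overhead): KCl in fresh feed = KCl in product, i.e. 1210×0.123 = (1−0.641)·S2·0.482.
S2 = 148.83/(0.482×0.359) = 860.1 tonne/day.
Recycle S1 = 0.641×860.1 = 551.32 tonne/day.

551.3 tonne/day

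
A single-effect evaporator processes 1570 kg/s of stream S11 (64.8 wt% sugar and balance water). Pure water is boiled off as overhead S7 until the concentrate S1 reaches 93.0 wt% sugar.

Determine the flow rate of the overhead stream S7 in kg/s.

sugar is conserved: 1570×0.648 = 1017.4 kg/s all reports to the concentrate.
Concentrate = 1017.4/(target fraction) = 1093.9 kg/s.
Overhead = 1570 − 1093.9 = 476.06 kg/s.

476.1 kg/s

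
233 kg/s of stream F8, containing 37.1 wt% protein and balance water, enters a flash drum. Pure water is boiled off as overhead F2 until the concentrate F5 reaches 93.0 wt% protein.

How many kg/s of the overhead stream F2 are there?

140.1 kg/s

protein is conserved: 233×0.371 = 86.443 kg/s all reports to the concentrate.
Concentrate = 86.443/(target fraction) = 92.949 kg/s.
Overhead = 233 − 92.949 = 140.05 kg/s.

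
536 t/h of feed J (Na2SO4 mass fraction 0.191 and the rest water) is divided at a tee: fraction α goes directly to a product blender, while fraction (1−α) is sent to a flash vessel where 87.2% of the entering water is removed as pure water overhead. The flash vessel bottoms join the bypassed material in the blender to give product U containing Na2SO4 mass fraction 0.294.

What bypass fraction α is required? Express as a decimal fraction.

0.503

All 536×0.191 = 102.38 t/h of Na2SO4 reaches U, so U = 102.38/0.294 = 348.22 t/h and vapour = 187.78 t/h.
The evaporator receives (1−α)·536 of feed at 0.809 water and removes 0.872 of that water:
0.872×0.809×(1−α)×536 = 187.78
(1−α) = 187.78/378.12 = 0.4966;  α = 0.5034.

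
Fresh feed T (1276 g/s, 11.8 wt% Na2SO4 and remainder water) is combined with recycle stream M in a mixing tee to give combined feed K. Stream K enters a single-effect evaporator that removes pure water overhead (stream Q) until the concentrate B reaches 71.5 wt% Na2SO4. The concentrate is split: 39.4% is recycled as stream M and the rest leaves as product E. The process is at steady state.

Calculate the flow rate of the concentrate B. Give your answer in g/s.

Overall Na2SO4 balance (none leaves overhead): Na2SO4 in fresh feed = Na2SO4 in product, i.e. 1276×0.118 = (1−0.394)·B·0.715.
B = 150.57/(0.715×0.606) = 347.5 g/s.

347.5 g/s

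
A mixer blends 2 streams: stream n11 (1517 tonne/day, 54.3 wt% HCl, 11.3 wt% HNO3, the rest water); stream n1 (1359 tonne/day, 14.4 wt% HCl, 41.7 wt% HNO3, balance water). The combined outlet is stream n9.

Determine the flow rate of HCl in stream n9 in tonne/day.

HCl out = HCl in = 1517×0.543 + 1359×0.144 = 1019.4 tonne/day.

1019 tonne/day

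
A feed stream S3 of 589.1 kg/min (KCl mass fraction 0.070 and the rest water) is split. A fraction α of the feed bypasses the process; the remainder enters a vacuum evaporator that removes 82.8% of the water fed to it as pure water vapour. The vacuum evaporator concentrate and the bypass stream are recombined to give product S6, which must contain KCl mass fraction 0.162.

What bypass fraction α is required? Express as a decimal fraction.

0.263

All 589.1×0.070 = 41.237 kg/min of KCl reaches S6, so S6 = 41.237/0.162 = 254.55 kg/min and vapour = 334.55 kg/min.
The evaporator receives (1−α)·589.1 of feed at 0.930 water and removes 0.828 of that water:
0.828×0.930×(1−α)×589.1 = 334.55
(1−α) = 334.55/453.63 = 0.7375;  α = 0.2625.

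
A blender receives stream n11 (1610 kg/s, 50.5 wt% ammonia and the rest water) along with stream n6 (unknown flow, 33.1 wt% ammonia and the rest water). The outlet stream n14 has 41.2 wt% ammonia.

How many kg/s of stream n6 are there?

Let n6 be the unknown flow. Total out = 1610 + n6.
ammonia balance: 813.05 + 0.331·n6 = 0.412·(1610 + n6)
(0.331 − 0.412)·n6 = 0.412×1610 − 813.05 = -149.73
n6 = -149.73 / -0.081 = 1848.5 kg/s

1849 kg/s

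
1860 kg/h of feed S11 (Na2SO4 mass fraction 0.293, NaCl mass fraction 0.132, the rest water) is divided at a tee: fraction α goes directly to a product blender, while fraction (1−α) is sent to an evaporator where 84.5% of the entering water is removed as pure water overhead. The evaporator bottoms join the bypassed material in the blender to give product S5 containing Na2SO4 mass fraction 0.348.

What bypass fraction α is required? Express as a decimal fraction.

0.675

All 1860×0.293 = 544.98 kg/h of Na2SO4 reaches S5, so S5 = 544.98/0.348 = 1566 kg/h and vapour = 293.97 kg/h.
The evaporator receives (1−α)·1860 of feed at 0.575 water and removes 0.845 of that water:
0.845×0.575×(1−α)×1860 = 293.97
(1−α) = 293.97/903.73 = 0.3253;  α = 0.6747.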